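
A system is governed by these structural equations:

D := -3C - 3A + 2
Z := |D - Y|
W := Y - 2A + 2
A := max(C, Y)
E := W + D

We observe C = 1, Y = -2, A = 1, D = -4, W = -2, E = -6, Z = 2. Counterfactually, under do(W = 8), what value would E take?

The intervention breaks the incoming arrows to W: W := Y - 2A + 2 no longer applies, and W = 8.
A = max(C, Y)  [with C=1, Y=-2]  = 1
D = -3C - 3A + 2  [with C=1, A=1]  = -4
E = W + D  [with W=8, D=-4]  = 4

4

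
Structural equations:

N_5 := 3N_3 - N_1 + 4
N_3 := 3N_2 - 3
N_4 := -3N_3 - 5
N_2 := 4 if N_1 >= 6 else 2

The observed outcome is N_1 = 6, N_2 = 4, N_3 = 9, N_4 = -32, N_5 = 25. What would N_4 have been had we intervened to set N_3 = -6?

13

The intervention breaks the incoming arrows to N_3: N_3 := 3N_2 - 3 no longer applies, and N_3 = -6.
N_4 = -3N_3 - 5  [with N_3=-6]  = 13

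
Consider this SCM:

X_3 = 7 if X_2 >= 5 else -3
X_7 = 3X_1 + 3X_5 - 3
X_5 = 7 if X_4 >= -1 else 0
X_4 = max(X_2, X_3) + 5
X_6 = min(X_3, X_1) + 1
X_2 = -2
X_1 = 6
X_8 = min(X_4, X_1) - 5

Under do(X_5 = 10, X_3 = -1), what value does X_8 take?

-1

Under do(X_5 = 10, X_3 = -1), each intervened variable's structural equation is replaced by its fixed value.
X_4 = max(X_2, X_3) + 5  [with X_2=-2, X_3=-1]  = 4
X_8 = min(X_4, X_1) - 5  [with X_4=4, X_1=6]  = -1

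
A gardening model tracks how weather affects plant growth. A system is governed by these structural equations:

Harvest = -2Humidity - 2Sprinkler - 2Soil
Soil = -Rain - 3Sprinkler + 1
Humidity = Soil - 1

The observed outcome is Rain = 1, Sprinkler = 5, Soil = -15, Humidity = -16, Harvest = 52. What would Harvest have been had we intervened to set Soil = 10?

-48

do(Soil=10) replaces the equation Soil = -Rain - 3Sprinkler + 1 with the constant Soil = 10.
Humidity = Soil - 1  [with Soil=10]  = 9
Harvest = -2Humidity - 2Sprinkler - 2Soil  [with Humidity=9, Sprinkler=5, Soil=10]  = -48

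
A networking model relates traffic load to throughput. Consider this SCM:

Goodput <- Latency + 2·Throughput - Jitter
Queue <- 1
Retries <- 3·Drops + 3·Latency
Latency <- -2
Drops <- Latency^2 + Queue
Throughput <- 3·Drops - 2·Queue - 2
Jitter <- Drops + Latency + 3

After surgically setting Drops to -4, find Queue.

Under do(Drops=-4), the mechanism Drops <- Latency^2 + Queue is discarded; Drops is fixed at -4.
Since Queue is not a descendant of the intervened variable, it is unaffected.

1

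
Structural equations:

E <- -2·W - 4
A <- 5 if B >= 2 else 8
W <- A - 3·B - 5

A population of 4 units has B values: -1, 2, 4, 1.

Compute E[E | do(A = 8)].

do(A=8) breaks A's dependence on B. With A=8 fixed, E across the units is -16, 2, 14, -4, mean -1.

-1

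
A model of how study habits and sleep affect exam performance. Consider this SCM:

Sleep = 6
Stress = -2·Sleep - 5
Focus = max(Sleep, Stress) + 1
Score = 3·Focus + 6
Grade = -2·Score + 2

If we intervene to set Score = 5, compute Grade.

Intervening sets Score = 5 and removes its equation (Score = 3·Focus + 6).
Grade = -2·Score + 2  [with Score=5]  = -8

-8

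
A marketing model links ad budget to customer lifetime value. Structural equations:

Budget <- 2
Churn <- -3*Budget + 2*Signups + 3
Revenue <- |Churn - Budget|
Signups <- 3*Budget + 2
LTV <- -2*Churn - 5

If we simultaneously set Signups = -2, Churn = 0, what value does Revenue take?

2

Setting Signups = -2, Churn = 0 by intervention discards those variables' equations.
Revenue = |Churn - Budget|  [with Churn=0, Budget=2]  = 2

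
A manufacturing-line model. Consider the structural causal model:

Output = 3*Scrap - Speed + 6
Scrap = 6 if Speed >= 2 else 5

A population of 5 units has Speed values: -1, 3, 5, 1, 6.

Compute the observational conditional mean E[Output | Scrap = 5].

E[Output|Scrap=5] averages over only the 2 units with Scrap=5 (Speed = -1, 1): Output = 22, 20, mean 21.

21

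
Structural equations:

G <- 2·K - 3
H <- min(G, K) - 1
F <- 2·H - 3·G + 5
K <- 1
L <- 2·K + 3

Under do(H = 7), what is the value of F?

The intervention breaks the incoming arrows to H: H <- min(G, K) - 1 no longer applies, and H = 7.
G = 2·K - 3  [with K=1]  = -1
F = 2·H - 3·G + 5  [with H=7, G=-1]  = 22

22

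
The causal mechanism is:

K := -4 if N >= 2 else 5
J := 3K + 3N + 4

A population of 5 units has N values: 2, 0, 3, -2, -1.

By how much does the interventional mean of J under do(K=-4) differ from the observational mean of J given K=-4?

Under do(K=-4), K's equation is replaced by K=-4 for every unit. Per-unit J: -2, -8, 1, -14, -11. Mean = -6.8.
Conditioning on K=-4 selects the 2 unit(s) with N ∈ {2, 3}. Their J values: -2, 1. Mean = -0.5.
Difference = -6.8 − (-0.5) = -6.3.

-6.3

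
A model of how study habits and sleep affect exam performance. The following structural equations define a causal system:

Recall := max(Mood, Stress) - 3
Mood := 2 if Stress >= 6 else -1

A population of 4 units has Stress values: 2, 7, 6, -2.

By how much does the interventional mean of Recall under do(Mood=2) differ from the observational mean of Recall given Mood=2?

Under do(Mood=2), Mood's equation is replaced by Mood=2 for every unit. Per-unit Recall: -1, 4, 3, -1. Mean = 1.25.
Observing Mood=2 restricts to units where Mood's equation naturally yields 2: Stress ∈ {7, 6}. In that subpopulation Recall = 4, 3, mean 3.5.
Difference = 1.25 − 3.5 = -2.25.

-2.25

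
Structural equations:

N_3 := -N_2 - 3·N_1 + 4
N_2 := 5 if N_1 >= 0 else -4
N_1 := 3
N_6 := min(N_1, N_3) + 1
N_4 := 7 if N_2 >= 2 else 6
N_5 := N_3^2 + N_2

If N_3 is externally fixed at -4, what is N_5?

21

do(N_3=-4) replaces the equation N_3 := -N_2 - 3·N_1 + 4 with the constant N_3 = -4.
N_2 = 5 if N_1 >= 0 else -4  [with N_1=3]  = 5
N_5 = N_3^2 + N_2  [with N_3=-4, N_2=5]  = 21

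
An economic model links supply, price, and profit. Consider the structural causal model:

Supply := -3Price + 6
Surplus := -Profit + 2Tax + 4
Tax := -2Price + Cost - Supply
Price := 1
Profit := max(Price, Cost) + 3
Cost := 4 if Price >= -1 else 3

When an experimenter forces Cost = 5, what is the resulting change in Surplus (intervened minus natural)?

1

The intervention breaks the incoming arrows to Cost: Cost := 4 if Price >= -1 else 3 no longer applies, and Cost = 5.
Supply = -3Price + 6  [with Price=1]  = 3
Tax = -2Price + Cost - Supply  [with Price=1, Cost=5, Supply=3]  = 0
Profit = max(Price, Cost) + 3  [with Price=1, Cost=5]  = 8
Surplus = -Profit + 2Tax + 4  [with Profit=8, Tax=0]  = -4
Without intervention: Supply = -3Price + 6  [with Price=1]  = 3; Cost = 4 if Price >= -1 else 3  [with Price=1]  = 4; Tax = -2Price + Cost - Supply  [with Price=1, Cost=4, Supply=3]  = -1; Profit = max(Price, Cost) + 3  [with Price=1, Cost=4]  = 7; Surplus = -Profit + 2Tax + 4  [with Profit=7, Tax=-1]  = -5.
Change = -4 − (-5) = 1.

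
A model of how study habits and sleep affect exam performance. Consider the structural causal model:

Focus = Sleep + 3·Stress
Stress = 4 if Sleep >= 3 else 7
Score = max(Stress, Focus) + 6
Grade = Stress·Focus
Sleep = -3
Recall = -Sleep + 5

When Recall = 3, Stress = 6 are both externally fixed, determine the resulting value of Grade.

90

The joint intervention fixes Recall = 3, Stress = 6, removing each variable's own equation.
Focus = Sleep + 3·Stress  [with Sleep=-3, Stress=6]  = 15
Grade = Stress·Focus  [with Stress=6, Focus=15]  = 90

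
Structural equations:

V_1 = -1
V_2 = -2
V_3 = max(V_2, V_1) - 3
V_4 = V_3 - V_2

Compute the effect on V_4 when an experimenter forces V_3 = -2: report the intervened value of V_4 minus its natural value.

2

The intervention breaks the incoming arrows to V_3: V_3 = max(V_2, V_1) - 3 no longer applies, and V_3 = -2.
V_4 = V_3 - V_2  [with V_3=-2, V_2=-2]  = 0
Without intervention: V_3 = max(V_2, V_1) - 3  [with V_2=-2, V_1=-1]  = -4; V_4 = V_3 - V_2  [with V_3=-4, V_2=-2]  = -2.
Change = 0 − (-2) = 2.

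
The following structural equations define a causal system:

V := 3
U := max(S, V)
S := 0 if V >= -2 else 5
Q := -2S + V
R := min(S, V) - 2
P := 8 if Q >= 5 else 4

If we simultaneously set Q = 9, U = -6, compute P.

8

Setting Q = 9, U = -6 by intervention discards those variables' equations.
P = 8 if Q >= 5 else 4  [with Q=9]  = 8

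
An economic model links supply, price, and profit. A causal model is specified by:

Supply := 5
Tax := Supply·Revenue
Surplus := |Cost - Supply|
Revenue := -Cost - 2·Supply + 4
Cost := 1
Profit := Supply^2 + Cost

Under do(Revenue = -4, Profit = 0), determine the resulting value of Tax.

-20

The joint intervention fixes Revenue = -4, Profit = 0, removing each variable's own equation.
Tax = Supply·Revenue  [with Supply=5, Revenue=-4]  = -20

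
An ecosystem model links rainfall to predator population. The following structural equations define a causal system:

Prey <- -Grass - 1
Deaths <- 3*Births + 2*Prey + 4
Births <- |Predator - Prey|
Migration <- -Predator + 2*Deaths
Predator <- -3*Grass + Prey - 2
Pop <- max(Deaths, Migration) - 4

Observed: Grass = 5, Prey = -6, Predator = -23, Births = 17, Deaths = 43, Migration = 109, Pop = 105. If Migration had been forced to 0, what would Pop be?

Intervening sets Migration = 0 and removes its equation (Migration <- -Predator + 2*Deaths).
Prey = -Grass - 1  [with Grass=5]  = -6
Predator = -3*Grass + Prey - 2  [with Grass=5, Prey=-6]  = -23
Births = |Predator - Prey|  [with Predator=-23, Prey=-6]  = 17
Deaths = 3*Births + 2*Prey + 4  [with Births=17, Prey=-6]  = 43
Pop = max(Deaths, Migration) - 4  [with Deaths=43, Migration=0]  = 39

39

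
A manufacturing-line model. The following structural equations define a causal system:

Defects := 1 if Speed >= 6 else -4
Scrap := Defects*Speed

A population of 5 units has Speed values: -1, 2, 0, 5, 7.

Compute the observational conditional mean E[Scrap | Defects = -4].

-6

Conditioning on Defects=-4 selects the 4 unit(s) with Speed ∈ {-1, 2, 0, 5}. Their Scrap values: 4, -8, 0, -20. Mean = -6.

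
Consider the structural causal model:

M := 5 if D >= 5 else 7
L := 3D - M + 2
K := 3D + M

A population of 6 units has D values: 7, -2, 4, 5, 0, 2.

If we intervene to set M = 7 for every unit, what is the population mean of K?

Every unit gets M=7 under the intervention. K values become 28, 1, 19, 22, 7, 13; E[K|do(M=7)] = 15.

15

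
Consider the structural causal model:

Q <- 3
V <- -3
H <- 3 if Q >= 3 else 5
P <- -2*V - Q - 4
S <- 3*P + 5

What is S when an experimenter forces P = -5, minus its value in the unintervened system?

do(P=-5) replaces the equation P <- -2*V - Q - 4 with the constant P = -5.
S = 3*P + 5  [with P=-5]  = -10
Without intervention: P = -2*V - Q - 4  [with V=-3, Q=3]  = -1; S = 3*P + 5  [with P=-1]  = 2.
Change = -10 − 2 = -12.

-12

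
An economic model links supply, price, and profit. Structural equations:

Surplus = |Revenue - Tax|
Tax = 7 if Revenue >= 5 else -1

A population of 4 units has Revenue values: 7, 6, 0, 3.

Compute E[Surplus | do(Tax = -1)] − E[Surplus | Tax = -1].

The intervention sets Tax=-1 in all 4 units regardless of Revenue. Recomputing Surplus per unit gives 8, 7, 1, 4; average 5.
Observing Tax=-1 restricts to units where Tax's equation naturally yields -1: Revenue ∈ {0, 3}. In that subpopulation Surplus = 1, 4, mean 2.5.
Difference = 5 − 2.5 = 2.5.

2.5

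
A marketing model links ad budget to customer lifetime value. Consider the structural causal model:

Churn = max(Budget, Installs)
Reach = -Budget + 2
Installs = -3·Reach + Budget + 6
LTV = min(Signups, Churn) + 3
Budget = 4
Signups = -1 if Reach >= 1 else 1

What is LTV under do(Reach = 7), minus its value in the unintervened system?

-2

Under do(Reach=7), the mechanism Reach = -Budget + 2 is discarded; Reach is fixed at 7.
Installs = -3·Reach + Budget + 6  [with Reach=7, Budget=4]  = -11
Signups = -1 if Reach >= 1 else 1  [with Reach=7]  = -1
Churn = max(Budget, Installs)  [with Budget=4, Installs=-11]  = 4
LTV = min(Signups, Churn) + 3  [with Signups=-1, Churn=4]  = 2
Without intervention: Reach = -Budget + 2  [with Budget=4]  = -2; Installs = -3·Reach + Budget + 6  [with Reach=-2, Budget=4]  = 16; Signups = -1 if Reach >= 1 else 1  [with Reach=-2]  = 1; Churn = max(Budget, Installs)  [with Budget=4, Installs=16]  = 16; LTV = min(Signups, Churn) + 3  [with Signups=1, Churn=16]  = 4.
Change = 2 − 4 = -2.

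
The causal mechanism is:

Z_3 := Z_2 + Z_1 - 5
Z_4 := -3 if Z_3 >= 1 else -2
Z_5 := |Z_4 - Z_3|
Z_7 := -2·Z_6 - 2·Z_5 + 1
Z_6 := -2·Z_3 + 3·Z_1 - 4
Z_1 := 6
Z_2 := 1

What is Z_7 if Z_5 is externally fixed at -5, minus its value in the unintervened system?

20

Under do(Z_5=-5), the mechanism Z_5 := |Z_4 - Z_3| is discarded; Z_5 is fixed at -5.
Z_3 = Z_2 + Z_1 - 5  [with Z_2=1, Z_1=6]  = 2
Z_6 = -2·Z_3 + 3·Z_1 - 4  [with Z_3=2, Z_1=6]  = 10
Z_7 = -2·Z_6 - 2·Z_5 + 1  [with Z_6=10, Z_5=-5]  = -9
Without intervention: Z_3 = Z_2 + Z_1 - 5  [with Z_2=1, Z_1=6]  = 2; Z_4 = -3 if Z_3 >= 1 else -2  [with Z_3=2]  = -3; Z_5 = |Z_4 - Z_3|  [with Z_4=-3, Z_3=2]  = 5; Z_6 = -2·Z_3 + 3·Z_1 - 4  [with Z_3=2, Z_1=6]  = 10; Z_7 = -2·Z_6 - 2·Z_5 + 1  [with Z_6=10, Z_5=5]  = -29.
Change = -9 − (-29) = 20.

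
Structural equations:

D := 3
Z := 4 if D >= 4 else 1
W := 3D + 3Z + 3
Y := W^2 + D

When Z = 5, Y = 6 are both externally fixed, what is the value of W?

The joint intervention fixes Z = 5, Y = 6, removing each variable's own equation.
W = 3D + 3Z + 3  [with D=3, Z=5]  = 27

27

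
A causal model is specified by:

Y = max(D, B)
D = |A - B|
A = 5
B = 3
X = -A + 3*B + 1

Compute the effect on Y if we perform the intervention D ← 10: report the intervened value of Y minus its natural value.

7

The intervention breaks the incoming arrows to D: D = |A - B| no longer applies, and D = 10.
Y = max(D, B)  [with D=10, B=3]  = 10
Without intervention: D = |A - B|  [with A=5, B=3]  = 2; Y = max(D, B)  [with D=2, B=3]  = 3.
Change = 10 − 3 = 7.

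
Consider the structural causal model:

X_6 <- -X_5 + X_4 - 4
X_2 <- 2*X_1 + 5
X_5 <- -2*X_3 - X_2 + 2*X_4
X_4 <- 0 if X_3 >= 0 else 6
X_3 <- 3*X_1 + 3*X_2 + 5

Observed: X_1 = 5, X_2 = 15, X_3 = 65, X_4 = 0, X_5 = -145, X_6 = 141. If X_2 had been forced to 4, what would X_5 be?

do(X_2=4) replaces the equation X_2 <- 2*X_1 + 5 with the constant X_2 = 4.
X_3 = 3*X_1 + 3*X_2 + 5  [with X_1=5, X_2=4]  = 32
X_4 = 0 if X_3 >= 0 else 6  [with X_3=32]  = 0
X_5 = -2*X_3 - X_2 + 2*X_4  [with X_3=32, X_2=4, X_4=0]  = -68

-68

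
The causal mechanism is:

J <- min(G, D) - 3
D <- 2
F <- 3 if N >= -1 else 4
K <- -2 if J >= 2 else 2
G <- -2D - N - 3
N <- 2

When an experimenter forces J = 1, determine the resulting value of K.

2

The intervention breaks the incoming arrows to J: J <- min(G, D) - 3 no longer applies, and J = 1.
K = -2 if J >= 2 else 2  [with J=1]  = 2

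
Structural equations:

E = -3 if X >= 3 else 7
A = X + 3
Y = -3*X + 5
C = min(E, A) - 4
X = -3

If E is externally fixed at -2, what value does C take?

-6

do(E=-2) replaces the equation E = -3 if X >= 3 else 7 with the constant E = -2.
A = X + 3  [with X=-3]  = 0
C = min(E, A) - 4  [with E=-2, A=0]  = -6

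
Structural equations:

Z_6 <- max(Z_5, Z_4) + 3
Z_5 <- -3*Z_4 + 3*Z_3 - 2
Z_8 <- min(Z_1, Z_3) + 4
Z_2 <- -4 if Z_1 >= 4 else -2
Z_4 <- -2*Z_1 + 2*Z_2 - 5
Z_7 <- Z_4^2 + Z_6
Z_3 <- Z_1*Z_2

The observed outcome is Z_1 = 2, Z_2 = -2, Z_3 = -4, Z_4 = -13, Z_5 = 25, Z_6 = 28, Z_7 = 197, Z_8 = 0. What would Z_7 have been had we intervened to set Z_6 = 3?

172

Intervening sets Z_6 = 3 and removes its equation (Z_6 <- max(Z_5, Z_4) + 3).
Z_2 = -4 if Z_1 >= 4 else -2  [with Z_1=2]  = -2
Z_4 = -2*Z_1 + 2*Z_2 - 5  [with Z_1=2, Z_2=-2]  = -13
Z_7 = Z_4^2 + Z_6  [with Z_4=-13, Z_6=3]  = 172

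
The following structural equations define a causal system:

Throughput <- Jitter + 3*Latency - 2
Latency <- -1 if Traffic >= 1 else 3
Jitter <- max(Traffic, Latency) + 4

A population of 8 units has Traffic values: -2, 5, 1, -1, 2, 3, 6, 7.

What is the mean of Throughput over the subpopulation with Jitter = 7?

10

Observing Jitter=7 restricts to units where Jitter's equation naturally yields 7: Traffic ∈ {-2, -1, 3}. In that subpopulation Throughput = 14, 14, 2, mean 10.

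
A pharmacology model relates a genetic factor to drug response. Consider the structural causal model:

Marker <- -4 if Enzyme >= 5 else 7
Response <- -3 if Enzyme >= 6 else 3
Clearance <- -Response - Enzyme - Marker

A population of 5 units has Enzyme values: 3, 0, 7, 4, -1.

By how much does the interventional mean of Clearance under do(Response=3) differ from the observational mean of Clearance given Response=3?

1.1

Under do(Response=3), Response's equation is replaced by Response=3 for every unit. Per-unit Clearance: -13, -10, -6, -14, -9. Mean = -10.4.
Observing Response=3 restricts to units where Response's equation naturally yields 3: Enzyme ∈ {3, 0, 4, -1}. In that subpopulation Clearance = -13, -10, -14, -9, mean -11.5.
Difference = -10.4 − (-11.5) = 1.1.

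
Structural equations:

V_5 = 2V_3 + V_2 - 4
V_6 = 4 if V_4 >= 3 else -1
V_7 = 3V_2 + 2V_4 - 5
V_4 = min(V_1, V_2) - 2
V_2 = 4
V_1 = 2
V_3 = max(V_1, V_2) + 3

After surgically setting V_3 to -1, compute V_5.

-2

do(V_3=-1) replaces the equation V_3 = max(V_1, V_2) + 3 with the constant V_3 = -1.
V_5 = 2V_3 + V_2 - 4  [with V_3=-1, V_2=4]  = -2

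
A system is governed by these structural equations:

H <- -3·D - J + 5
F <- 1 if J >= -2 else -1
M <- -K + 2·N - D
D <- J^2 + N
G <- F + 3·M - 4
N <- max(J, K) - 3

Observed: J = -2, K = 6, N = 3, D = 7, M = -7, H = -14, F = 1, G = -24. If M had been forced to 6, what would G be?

do(M=6) replaces the equation M <- -K + 2·N - D with the constant M = 6.
F = 1 if J >= -2 else -1  [with J=-2]  = 1
G = F + 3·M - 4  [with F=1, M=6]  = 15

15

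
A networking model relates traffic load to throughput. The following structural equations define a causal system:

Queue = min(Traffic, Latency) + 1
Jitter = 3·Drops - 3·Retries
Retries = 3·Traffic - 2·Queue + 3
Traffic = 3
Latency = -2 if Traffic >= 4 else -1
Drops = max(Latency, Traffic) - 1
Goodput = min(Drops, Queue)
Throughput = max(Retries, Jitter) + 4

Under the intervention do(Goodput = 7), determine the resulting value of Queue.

Under do(Goodput=7), the mechanism Goodput = min(Drops, Queue) is discarded; Goodput is fixed at 7.
No directed path runs from Goodput to Queue, so Queue keeps its natural value.
Latency = -2 if Traffic >= 4 else -1  [with Traffic=3]  = -1
Queue = min(Traffic, Latency) + 1  [with Traffic=3, Latency=-1]  = 0

0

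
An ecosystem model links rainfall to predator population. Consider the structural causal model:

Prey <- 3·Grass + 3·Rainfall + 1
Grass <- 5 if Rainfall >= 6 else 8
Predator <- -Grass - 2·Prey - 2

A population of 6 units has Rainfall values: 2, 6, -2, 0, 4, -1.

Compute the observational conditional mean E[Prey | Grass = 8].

26.8

E[Prey|Grass=8] averages over only the 5 units with Grass=8 (Rainfall = 2, -2, 0, 4, -1): Prey = 31, 19, 25, 37, 22, mean 26.8.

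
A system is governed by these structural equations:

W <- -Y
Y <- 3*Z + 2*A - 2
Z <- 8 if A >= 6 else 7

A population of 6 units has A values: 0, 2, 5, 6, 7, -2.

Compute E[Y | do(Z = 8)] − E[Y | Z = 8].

Under do(Z=8), Z's equation is replaced by Z=8 for every unit. Per-unit Y: 22, 26, 32, 34, 36, 18. Mean = 28.
Observing Z=8 restricts to units where Z's equation naturally yields 8: A ∈ {6, 7}. In that subpopulation Y = 34, 36, mean 35.
Difference = 28 − 35 = -7.

-7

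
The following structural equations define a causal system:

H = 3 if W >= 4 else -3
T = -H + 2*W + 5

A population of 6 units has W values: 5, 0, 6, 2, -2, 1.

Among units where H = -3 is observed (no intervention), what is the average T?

8.5

Conditioning on H=-3 selects the 4 unit(s) with W ∈ {0, 2, -2, 1}. Their T values: 8, 12, 4, 10. Mean = 8.5.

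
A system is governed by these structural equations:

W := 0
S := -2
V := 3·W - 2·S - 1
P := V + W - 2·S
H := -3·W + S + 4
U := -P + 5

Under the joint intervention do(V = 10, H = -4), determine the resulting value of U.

Setting V = 10, H = -4 by intervention discards those variables' equations.
P = V + W - 2·S  [with V=10, W=0, S=-2]  = 14
U = -P + 5  [with P=14]  = -9

-9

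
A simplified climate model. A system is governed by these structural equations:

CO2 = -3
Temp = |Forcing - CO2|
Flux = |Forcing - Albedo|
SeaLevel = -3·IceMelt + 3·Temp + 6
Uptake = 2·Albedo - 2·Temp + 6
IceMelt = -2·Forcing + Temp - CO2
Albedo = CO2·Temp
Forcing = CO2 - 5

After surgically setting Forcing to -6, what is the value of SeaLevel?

Under do(Forcing=-6), the mechanism Forcing = CO2 - 5 is discarded; Forcing is fixed at -6.
Temp = |Forcing - CO2|  [with Forcing=-6, CO2=-3]  = 3
IceMelt = -2·Forcing + Temp - CO2  [with Forcing=-6, Temp=3, CO2=-3]  = 18
SeaLevel = -3·IceMelt + 3·Temp + 6  [with IceMelt=18, Temp=3]  = -39

-39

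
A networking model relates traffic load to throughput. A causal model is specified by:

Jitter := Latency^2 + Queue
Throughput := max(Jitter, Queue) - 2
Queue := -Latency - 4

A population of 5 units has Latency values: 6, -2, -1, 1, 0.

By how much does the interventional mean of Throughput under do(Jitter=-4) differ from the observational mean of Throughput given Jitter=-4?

Under do(Jitter=-4), Jitter's equation is replaced by Jitter=-4 for every unit. Per-unit Throughput: -6, -4, -5, -6, -6. Mean = -5.4.
Conditioning on Jitter=-4 selects the 2 unit(s) with Latency ∈ {1, 0}. Their Throughput values: -6, -6. Mean = -6.
Difference = -5.4 − (-6) = 0.6.

0.6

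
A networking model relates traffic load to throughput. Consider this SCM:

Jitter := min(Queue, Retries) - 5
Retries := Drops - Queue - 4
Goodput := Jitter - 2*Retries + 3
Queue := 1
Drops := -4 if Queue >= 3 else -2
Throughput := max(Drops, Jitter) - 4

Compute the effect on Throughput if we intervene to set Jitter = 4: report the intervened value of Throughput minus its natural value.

6

Intervening sets Jitter = 4 and removes its equation (Jitter := min(Queue, Retries) - 5).
Drops = -4 if Queue >= 3 else -2  [with Queue=1]  = -2
Throughput = max(Drops, Jitter) - 4  [with Drops=-2, Jitter=4]  = 0
Without intervention: Drops = -4 if Queue >= 3 else -2  [with Queue=1]  = -2; Retries = Drops - Queue - 4  [with Drops=-2, Queue=1]  = -7; Jitter = min(Queue, Retries) - 5  [with Queue=1, Retries=-7]  = -12; Throughput = max(Drops, Jitter) - 4  [with Drops=-2, Jitter=-12]  = -6.
Change = 0 − (-6) = 6.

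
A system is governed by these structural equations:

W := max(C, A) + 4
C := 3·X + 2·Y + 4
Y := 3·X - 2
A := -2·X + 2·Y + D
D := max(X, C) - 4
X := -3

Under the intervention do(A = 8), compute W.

The intervention breaks the incoming arrows to A: A := -2·X + 2·Y + D no longer applies, and A = 8.
Y = 3·X - 2  [with X=-3]  = -11
C = 3·X + 2·Y + 4  [with X=-3, Y=-11]  = -27
W = max(C, A) + 4  [with C=-27, A=8]  = 12

12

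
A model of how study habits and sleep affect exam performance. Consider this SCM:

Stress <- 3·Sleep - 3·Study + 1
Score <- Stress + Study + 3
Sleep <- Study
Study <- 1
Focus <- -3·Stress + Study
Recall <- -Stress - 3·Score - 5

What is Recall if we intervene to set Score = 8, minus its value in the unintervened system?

The intervention breaks the incoming arrows to Score: Score <- Stress + Study + 3 no longer applies, and Score = 8.
Sleep = Study  [with Study=1]  = 1
Stress = 3·Sleep - 3·Study + 1  [with Sleep=1, Study=1]  = 1
Recall = -Stress - 3·Score - 5  [with Stress=1, Score=8]  = -30
Without intervention: Sleep = Study  [with Study=1]  = 1; Stress = 3·Sleep - 3·Study + 1  [with Sleep=1, Study=1]  = 1; Score = Stress + Study + 3  [with Stress=1, Study=1]  = 5; Recall = -Stress - 3·Score - 5  [with Stress=1, Score=5]  = -21.
Change = -30 − (-21) = -9.

-9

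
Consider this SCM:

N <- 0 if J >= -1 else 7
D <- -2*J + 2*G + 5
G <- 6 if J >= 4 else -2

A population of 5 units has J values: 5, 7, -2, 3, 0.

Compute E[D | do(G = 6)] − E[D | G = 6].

6.8

The intervention sets G=6 in all 5 units regardless of J. Recomputing D per unit gives 7, 3, 21, 11, 17; average 11.8.
Conditioning on G=6 selects the 2 unit(s) with J ∈ {5, 7}. Their D values: 7, 3. Mean = 5.
Difference = 11.8 − 5 = 6.8.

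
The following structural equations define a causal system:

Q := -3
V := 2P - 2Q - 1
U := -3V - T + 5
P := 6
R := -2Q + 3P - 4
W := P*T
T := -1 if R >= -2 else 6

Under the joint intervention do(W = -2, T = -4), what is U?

Under do(W = -2, T = -4), each intervened variable's structural equation is replaced by its fixed value.
V = 2P - 2Q - 1  [with P=6, Q=-3]  = 17
U = -3V - T + 5  [with V=17, T=-4]  = -42

-42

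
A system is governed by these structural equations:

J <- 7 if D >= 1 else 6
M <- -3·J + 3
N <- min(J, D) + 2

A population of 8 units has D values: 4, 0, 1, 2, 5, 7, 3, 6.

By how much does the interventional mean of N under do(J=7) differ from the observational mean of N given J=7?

do(J=7) breaks J's dependence on D. With J=7 fixed, N across the units is 6, 2, 3, 4, 7, 9, 5, 8, mean 5.5.
E[N|J=7] averages over only the 7 units with J=7 (D = 4, 1, 2, 5, 7, 3, 6): N = 6, 3, 4, 7, 9, 5, 8, mean 6.
Difference = 5.5 − 6 = -0.5.

-0.5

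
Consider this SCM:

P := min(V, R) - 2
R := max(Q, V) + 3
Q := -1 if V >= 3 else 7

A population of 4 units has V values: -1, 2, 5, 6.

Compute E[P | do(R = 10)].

The intervention sets R=10 in all 4 units regardless of V. Recomputing P per unit gives -3, 0, 3, 4; average 1.

1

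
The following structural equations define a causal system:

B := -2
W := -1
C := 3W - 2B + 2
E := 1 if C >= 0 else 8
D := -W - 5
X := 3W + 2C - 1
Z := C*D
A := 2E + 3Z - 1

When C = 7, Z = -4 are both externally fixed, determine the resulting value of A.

-11

Under do(C = 7, Z = -4), each intervened variable's structural equation is replaced by its fixed value.
E = 1 if C >= 0 else 8  [with C=7]  = 1
A = 2E + 3Z - 1  [with E=1, Z=-4]  = -11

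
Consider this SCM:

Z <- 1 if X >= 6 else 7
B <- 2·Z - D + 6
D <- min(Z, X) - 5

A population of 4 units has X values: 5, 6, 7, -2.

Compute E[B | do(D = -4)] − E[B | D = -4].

6

The intervention sets D=-4 in all 4 units regardless of X. Recomputing B per unit gives 24, 12, 12, 24; average 18.
Observing D=-4 restricts to units where D's equation naturally yields -4: X ∈ {6, 7}. In that subpopulation B = 12, 12, mean 12.
Difference = 18 − 12 = 6.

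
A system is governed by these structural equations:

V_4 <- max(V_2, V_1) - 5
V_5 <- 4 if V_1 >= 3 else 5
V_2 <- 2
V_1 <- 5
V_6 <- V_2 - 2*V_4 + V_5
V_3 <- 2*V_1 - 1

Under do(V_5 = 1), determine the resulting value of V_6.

The intervention breaks the incoming arrows to V_5: V_5 <- 4 if V_1 >= 3 else 5 no longer applies, and V_5 = 1.
V_4 = max(V_2, V_1) - 5  [with V_2=2, V_1=5]  = 0
V_6 = V_2 - 2*V_4 + V_5  [with V_2=2, V_4=0, V_5=1]  = 3

3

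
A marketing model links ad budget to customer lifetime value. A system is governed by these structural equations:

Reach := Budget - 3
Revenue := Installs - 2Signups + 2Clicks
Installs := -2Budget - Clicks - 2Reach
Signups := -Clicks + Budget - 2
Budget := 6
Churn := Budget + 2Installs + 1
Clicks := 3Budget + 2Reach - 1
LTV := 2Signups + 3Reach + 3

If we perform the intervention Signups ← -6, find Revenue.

17

Under do(Signups=-6), the mechanism Signups := -Clicks + Budget - 2 is discarded; Signups is fixed at -6.
Reach = Budget - 3  [with Budget=6]  = 3
Clicks = 3Budget + 2Reach - 1  [with Budget=6, Reach=3]  = 23
Installs = -2Budget - Clicks - 2Reach  [with Budget=6, Clicks=23, Reach=3]  = -41
Revenue = Installs - 2Signups + 2Clicks  [with Installs=-41, Signups=-6, Clicks=23]  = 17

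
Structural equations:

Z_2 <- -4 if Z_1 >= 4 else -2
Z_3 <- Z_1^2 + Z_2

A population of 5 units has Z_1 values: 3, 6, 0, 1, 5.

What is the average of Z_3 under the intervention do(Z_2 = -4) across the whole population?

10.2

Under do(Z_2=-4), Z_2's equation is replaced by Z_2=-4 for every unit. Per-unit Z_3: 5, 32, -4, -3, 21. Mean = 10.2.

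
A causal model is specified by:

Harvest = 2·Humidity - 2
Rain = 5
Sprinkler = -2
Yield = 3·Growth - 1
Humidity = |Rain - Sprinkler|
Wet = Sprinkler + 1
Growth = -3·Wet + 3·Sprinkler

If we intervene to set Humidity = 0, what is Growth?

-3

The intervention breaks the incoming arrows to Humidity: Humidity = |Rain - Sprinkler| no longer applies, and Humidity = 0.
Since Growth is not a descendant of the intervened variable, it is unaffected.
Wet = Sprinkler + 1  [with Sprinkler=-2]  = -1
Growth = -3·Wet + 3·Sprinkler  [with Wet=-1, Sprinkler=-2]  = -3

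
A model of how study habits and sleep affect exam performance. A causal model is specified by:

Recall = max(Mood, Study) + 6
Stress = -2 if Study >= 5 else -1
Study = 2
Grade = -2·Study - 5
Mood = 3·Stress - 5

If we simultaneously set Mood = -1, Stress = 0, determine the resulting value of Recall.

8

The joint intervention fixes Mood = -1, Stress = 0, removing each variable's own equation.
Recall = max(Mood, Study) + 6  [with Mood=-1, Study=2]  = 8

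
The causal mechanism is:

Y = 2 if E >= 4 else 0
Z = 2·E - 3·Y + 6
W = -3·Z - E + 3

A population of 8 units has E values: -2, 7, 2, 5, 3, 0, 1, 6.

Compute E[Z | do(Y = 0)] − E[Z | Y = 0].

do(Y=0) breaks Y's dependence on E. With Y=0 fixed, Z across the units is 2, 20, 10, 16, 12, 6, 8, 18, mean 11.5.
E[Z|Y=0] averages over only the 5 units with Y=0 (E = -2, 2, 3, 0, 1): Z = 2, 10, 12, 6, 8, mean 7.6.
Difference = 11.5 − 7.6 = 3.9.

3.9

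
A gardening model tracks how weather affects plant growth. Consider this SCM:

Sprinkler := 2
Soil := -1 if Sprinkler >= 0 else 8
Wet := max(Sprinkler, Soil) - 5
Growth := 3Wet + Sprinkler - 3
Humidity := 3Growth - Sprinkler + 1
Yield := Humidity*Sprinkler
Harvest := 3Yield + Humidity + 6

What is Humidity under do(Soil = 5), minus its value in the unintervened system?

27

do(Soil=5) replaces the equation Soil := -1 if Sprinkler >= 0 else 8 with the constant Soil = 5.
Wet = max(Sprinkler, Soil) - 5  [with Sprinkler=2, Soil=5]  = 0
Growth = 3Wet + Sprinkler - 3  [with Wet=0, Sprinkler=2]  = -1
Humidity = 3Growth - Sprinkler + 1  [with Growth=-1, Sprinkler=2]  = -4
Without intervention: Soil = -1 if Sprinkler >= 0 else 8  [with Sprinkler=2]  = -1; Wet = max(Sprinkler, Soil) - 5  [with Sprinkler=2, Soil=-1]  = -3; Growth = 3Wet + Sprinkler - 3  [with Wet=-3, Sprinkler=2]  = -10; Humidity = 3Growth - Sprinkler + 1  [with Growth=-10, Sprinkler=2]  = -31.
Change = -4 − (-31) = 27.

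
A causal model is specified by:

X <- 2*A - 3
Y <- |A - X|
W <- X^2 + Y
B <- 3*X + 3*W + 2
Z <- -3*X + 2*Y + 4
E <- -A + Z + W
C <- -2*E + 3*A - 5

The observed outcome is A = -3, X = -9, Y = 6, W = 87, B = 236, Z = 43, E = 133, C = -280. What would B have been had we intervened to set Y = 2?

224

do(Y=2) replaces the equation Y <- |A - X| with the constant Y = 2.
X = 2*A - 3  [with A=-3]  = -9
W = X^2 + Y  [with X=-9, Y=2]  = 83
B = 3*X + 3*W + 2  [with X=-9, W=83]  = 224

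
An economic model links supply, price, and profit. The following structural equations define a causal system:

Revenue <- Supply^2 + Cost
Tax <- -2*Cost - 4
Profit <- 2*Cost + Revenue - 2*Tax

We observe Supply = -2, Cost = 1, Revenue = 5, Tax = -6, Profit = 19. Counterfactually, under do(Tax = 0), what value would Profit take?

7

Intervening sets Tax = 0 and removes its equation (Tax <- -2*Cost - 4).
Revenue = Supply^2 + Cost  [with Supply=-2, Cost=1]  = 5
Profit = 2*Cost + Revenue - 2*Tax  [with Cost=1, Revenue=5, Tax=0]  = 7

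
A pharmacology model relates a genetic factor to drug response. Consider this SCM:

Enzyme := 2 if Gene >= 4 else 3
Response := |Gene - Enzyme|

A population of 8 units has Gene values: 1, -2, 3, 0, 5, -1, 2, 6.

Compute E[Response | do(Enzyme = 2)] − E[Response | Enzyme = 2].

-1.25

The intervention sets Enzyme=2 in all 8 units regardless of Gene. Recomputing Response per unit gives 1, 4, 1, 2, 3, 3, 0, 4; average 2.25.
E[Response|Enzyme=2] averages over only the 2 units with Enzyme=2 (Gene = 5, 6): Response = 3, 4, mean 3.5.
Difference = 2.25 − 3.5 = -1.25.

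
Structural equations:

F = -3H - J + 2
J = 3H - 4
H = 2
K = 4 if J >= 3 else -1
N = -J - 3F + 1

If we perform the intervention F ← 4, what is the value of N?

-13

do(F=4) replaces the equation F = -3H - J + 2 with the constant F = 4.
J = 3H - 4  [with H=2]  = 2
N = -J - 3F + 1  [with J=2, F=4]  = -13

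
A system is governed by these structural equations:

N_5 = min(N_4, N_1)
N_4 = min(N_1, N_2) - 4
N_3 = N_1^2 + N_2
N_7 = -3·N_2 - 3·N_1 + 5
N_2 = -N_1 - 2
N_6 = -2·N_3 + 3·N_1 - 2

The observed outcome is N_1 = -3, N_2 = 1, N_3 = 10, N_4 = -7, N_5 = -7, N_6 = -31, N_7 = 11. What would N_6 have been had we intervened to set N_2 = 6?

Under do(N_2=6), the mechanism N_2 = -N_1 - 2 is discarded; N_2 is fixed at 6.
N_3 = N_1^2 + N_2  [with N_1=-3, N_2=6]  = 15
N_6 = -2·N_3 + 3·N_1 - 2  [with N_3=15, N_1=-3]  = -41

-41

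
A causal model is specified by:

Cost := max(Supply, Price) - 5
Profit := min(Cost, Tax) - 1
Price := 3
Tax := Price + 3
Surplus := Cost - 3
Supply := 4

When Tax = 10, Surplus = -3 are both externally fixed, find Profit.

Setting Tax = 10, Surplus = -3 by intervention discards those variables' equations.
Cost = max(Supply, Price) - 5  [with Supply=4, Price=3]  = -1
Profit = min(Cost, Tax) - 1  [with Cost=-1, Tax=10]  = -2

-2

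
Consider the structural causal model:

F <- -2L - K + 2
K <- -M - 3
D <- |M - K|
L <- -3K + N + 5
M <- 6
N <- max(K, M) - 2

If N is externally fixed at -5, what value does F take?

The intervention breaks the incoming arrows to N: N <- max(K, M) - 2 no longer applies, and N = -5.
K = -M - 3  [with M=6]  = -9
L = -3K + N + 5  [with K=-9, N=-5]  = 27
F = -2L - K + 2  [with L=27, K=-9]  = -43

-43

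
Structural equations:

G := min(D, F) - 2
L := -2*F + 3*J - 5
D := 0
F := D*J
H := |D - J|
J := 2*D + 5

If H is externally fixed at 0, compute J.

5

Under do(H=0), the mechanism H := |D - J| is discarded; H is fixed at 0.
Since J is not a descendant of the intervened variable, it is unaffected.
J = 2*D + 5  [with D=0]  = 5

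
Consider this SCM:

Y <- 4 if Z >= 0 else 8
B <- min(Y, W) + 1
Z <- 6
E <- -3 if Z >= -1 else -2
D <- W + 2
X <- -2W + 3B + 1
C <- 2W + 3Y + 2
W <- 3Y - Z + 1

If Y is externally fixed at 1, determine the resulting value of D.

do(Y=1) replaces the equation Y <- 4 if Z >= 0 else 8 with the constant Y = 1.
W = 3Y - Z + 1  [with Y=1, Z=6]  = -2
D = W + 2  [with W=-2]  = 0

0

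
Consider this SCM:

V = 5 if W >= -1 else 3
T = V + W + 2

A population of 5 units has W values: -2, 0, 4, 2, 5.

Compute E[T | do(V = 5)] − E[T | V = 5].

-0.95

Every unit gets V=5 under the intervention. T values become 5, 7, 11, 9, 12; E[T|do(V=5)] = 8.8.
E[T|V=5] averages over only the 4 units with V=5 (W = 0, 4, 2, 5): T = 7, 11, 9, 12, mean 9.75.
Difference = 8.8 − 9.75 = -0.95.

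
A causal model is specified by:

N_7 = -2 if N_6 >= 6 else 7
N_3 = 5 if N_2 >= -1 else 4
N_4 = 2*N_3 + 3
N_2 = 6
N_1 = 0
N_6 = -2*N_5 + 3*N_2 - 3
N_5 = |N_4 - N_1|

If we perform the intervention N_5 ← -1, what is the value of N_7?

Under do(N_5=-1), the mechanism N_5 = |N_4 - N_1| is discarded; N_5 is fixed at -1.
N_6 = -2*N_5 + 3*N_2 - 3  [with N_5=-1, N_2=6]  = 17
N_7 = -2 if N_6 >= 6 else 7  [with N_6=17]  = -2

-2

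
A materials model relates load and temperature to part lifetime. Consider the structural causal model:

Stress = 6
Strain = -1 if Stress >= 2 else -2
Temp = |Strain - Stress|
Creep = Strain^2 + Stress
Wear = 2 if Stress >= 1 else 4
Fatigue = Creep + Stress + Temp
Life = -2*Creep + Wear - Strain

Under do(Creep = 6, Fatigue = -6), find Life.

-9

Setting Creep = 6, Fatigue = -6 by intervention discards those variables' equations.
Strain = -1 if Stress >= 2 else -2  [with Stress=6]  = -1
Wear = 2 if Stress >= 1 else 4  [with Stress=6]  = 2
Life = -2*Creep + Wear - Strain  [with Creep=6, Wear=2, Strain=-1]  = -9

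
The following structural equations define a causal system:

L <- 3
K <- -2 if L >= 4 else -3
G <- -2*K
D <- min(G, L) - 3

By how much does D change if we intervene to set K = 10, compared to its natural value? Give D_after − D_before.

Under do(K=10), the mechanism K <- -2 if L >= 4 else -3 is discarded; K is fixed at 10.
G = -2*K  [with K=10]  = -20
D = min(G, L) - 3  [with G=-20, L=3]  = -23
Without intervention: K = -2 if L >= 4 else -3  [with L=3]  = -3; G = -2*K  [with K=-3]  = 6; D = min(G, L) - 3  [with G=6, L=3]  = 0.
Change = -23 − 0 = -23.

-23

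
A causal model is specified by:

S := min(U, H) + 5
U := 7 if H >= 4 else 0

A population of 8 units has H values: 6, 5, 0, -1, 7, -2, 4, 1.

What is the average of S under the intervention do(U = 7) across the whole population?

7.5

Under do(U=7), U's equation is replaced by U=7 for every unit. Per-unit S: 11, 10, 5, 4, 12, 3, 9, 6. Mean = 7.5.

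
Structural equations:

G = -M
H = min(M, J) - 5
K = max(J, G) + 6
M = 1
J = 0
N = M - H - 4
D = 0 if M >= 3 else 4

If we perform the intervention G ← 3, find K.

Intervening sets G = 3 and removes its equation (G = -M).
K = max(J, G) + 6  [with J=0, G=3]  = 9

9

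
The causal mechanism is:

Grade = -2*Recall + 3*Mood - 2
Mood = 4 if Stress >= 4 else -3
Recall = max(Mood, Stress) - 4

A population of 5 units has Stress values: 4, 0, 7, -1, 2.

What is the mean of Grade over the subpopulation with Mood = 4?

E[Grade|Mood=4] averages over only the 2 units with Mood=4 (Stress = 4, 7): Grade = 10, 4, mean 7.

7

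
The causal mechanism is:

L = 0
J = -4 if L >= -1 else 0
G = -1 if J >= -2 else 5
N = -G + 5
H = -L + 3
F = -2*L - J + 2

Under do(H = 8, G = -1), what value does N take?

6

Under do(H = 8, G = -1), each intervened variable's structural equation is replaced by its fixed value.
N = -G + 5  [with G=-1]  = 6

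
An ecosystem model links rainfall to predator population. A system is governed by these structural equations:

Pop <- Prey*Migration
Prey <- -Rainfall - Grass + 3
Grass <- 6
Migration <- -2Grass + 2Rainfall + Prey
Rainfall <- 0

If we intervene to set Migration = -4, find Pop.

Intervening sets Migration = -4 and removes its equation (Migration <- -2Grass + 2Rainfall + Prey).
Prey = -Rainfall - Grass + 3  [with Rainfall=0, Grass=6]  = -3
Pop = Prey*Migration  [with Prey=-3, Migration=-4]  = 12

12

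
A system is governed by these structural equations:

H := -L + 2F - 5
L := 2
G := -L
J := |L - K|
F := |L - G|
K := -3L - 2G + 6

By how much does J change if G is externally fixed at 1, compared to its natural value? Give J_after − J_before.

Under do(G=1), the mechanism G := -L is discarded; G is fixed at 1.
K = -3L - 2G + 6  [with L=2, G=1]  = -2
J = |L - K|  [with L=2, K=-2]  = 4
Without intervention: G = -L  [with L=2]  = -2; K = -3L - 2G + 6  [with L=2, G=-2]  = 4; J = |L - K|  [with L=2, K=4]  = 2.
Change = 4 − 2 = 2.

2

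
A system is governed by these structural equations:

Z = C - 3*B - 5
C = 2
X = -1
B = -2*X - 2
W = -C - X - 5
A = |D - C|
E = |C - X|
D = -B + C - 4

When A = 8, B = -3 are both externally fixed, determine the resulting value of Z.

6

Under do(A = 8, B = -3), each intervened variable's structural equation is replaced by its fixed value.
Z = C - 3*B - 5  [with C=2, B=-3]  = 6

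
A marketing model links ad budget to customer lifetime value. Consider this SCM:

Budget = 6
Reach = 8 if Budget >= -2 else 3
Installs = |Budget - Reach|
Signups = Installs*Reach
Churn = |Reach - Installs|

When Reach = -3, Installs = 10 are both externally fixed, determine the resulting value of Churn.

Under do(Reach = -3, Installs = 10), each intervened variable's structural equation is replaced by its fixed value.
Churn = |Reach - Installs|  [with Reach=-3, Installs=10]  = 13

13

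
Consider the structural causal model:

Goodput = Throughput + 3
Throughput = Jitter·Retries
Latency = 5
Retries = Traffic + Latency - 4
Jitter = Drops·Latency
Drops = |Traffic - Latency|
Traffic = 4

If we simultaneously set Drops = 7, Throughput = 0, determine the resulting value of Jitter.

35

The joint intervention fixes Drops = 7, Throughput = 0, removing each variable's own equation.
Jitter = Drops·Latency  [with Drops=7, Latency=5]  = 35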